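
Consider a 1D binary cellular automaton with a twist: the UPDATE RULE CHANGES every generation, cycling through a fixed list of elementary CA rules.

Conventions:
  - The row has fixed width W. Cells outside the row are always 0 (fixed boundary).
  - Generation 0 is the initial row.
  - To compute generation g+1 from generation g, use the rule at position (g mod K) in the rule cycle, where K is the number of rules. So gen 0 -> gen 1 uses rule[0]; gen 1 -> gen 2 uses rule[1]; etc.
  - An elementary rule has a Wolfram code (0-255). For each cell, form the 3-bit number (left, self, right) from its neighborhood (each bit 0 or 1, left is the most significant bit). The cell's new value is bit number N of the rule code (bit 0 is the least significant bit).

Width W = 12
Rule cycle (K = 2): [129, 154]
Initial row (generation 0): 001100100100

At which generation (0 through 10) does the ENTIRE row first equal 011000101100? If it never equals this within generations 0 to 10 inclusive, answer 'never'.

Answer: never

Derivation:
Gen 0: 001100100100
Gen 1 (rule 129): 100000000001
Gen 2 (rule 154): 010000000010
Gen 3 (rule 129): 000111111000
Gen 4 (rule 154): 001111110100
Gen 5 (rule 129): 100111100001
Gen 6 (rule 154): 011111010010
Gen 7 (rule 129): 001110000000
Gen 8 (rule 154): 011101000000
Gen 9 (rule 129): 001000011111
Gen 10 (rule 154): 010100111110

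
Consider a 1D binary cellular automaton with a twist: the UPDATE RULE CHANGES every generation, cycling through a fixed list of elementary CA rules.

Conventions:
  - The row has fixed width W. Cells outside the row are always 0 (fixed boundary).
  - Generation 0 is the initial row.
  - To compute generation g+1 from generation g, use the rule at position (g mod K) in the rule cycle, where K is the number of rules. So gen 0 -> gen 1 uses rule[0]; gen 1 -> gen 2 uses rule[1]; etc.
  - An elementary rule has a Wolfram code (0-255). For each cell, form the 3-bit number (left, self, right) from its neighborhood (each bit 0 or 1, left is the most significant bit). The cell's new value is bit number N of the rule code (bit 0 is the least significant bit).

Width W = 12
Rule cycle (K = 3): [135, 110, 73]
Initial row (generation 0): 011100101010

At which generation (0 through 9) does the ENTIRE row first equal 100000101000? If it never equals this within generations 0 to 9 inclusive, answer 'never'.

Answer: 6

Derivation:
Gen 0: 011100101010
Gen 1 (rule 135): 101001101010
Gen 2 (rule 110): 111011111110
Gen 3 (rule 73): 101010000010
Gen 4 (rule 135): 101010111110
Gen 5 (rule 110): 111111100010
Gen 6 (rule 73): 100000101000
Gen 7 (rule 135): 101111101011
Gen 8 (rule 110): 111000111111
Gen 9 (rule 73): 101010100001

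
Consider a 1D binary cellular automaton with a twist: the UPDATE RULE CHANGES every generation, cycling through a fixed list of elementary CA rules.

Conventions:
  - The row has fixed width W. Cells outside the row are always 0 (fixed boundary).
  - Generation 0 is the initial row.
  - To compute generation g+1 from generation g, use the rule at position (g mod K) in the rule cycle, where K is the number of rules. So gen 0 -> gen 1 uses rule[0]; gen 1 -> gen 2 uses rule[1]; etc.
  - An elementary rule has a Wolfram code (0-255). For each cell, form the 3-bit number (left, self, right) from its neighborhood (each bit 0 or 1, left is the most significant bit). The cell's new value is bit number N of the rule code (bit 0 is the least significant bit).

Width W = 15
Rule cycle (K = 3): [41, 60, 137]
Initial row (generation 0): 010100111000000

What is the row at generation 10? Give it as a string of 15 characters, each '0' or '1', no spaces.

Answer: 100000100110011

Derivation:
Gen 0: 010100111000000
Gen 1 (rule 41): 001000100011111
Gen 2 (rule 60): 001100110010000
Gen 3 (rule 137): 101000100000111
Gen 4 (rule 41): 010010001110100
Gen 5 (rule 60): 011011001001110
Gen 6 (rule 137): 010010000001100
Gen 7 (rule 41): 000000111101001
Gen 8 (rule 60): 000000100011101
Gen 9 (rule 137): 111110001011000
Gen 10 (rule 41): 100000100110011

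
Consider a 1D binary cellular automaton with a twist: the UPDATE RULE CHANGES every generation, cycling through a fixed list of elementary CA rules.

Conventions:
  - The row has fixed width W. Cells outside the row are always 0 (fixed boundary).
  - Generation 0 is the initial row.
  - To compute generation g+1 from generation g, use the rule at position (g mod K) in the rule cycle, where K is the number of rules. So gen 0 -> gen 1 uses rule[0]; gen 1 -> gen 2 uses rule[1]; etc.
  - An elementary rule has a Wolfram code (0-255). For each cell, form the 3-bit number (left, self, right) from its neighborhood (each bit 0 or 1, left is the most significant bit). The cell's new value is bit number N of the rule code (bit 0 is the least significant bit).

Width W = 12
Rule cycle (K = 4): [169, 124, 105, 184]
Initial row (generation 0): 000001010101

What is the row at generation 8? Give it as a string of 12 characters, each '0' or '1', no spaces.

Answer: 010000010101

Derivation:
Gen 0: 000001010101
Gen 1 (rule 169): 111100101010
Gen 2 (rule 124): 100110111111
Gen 3 (rule 105): 000111100001
Gen 4 (rule 184): 000111010000
Gen 5 (rule 169): 110110100111
Gen 6 (rule 124): 111111110101
Gen 7 (rule 105): 100000011010
Gen 8 (rule 184): 010000010101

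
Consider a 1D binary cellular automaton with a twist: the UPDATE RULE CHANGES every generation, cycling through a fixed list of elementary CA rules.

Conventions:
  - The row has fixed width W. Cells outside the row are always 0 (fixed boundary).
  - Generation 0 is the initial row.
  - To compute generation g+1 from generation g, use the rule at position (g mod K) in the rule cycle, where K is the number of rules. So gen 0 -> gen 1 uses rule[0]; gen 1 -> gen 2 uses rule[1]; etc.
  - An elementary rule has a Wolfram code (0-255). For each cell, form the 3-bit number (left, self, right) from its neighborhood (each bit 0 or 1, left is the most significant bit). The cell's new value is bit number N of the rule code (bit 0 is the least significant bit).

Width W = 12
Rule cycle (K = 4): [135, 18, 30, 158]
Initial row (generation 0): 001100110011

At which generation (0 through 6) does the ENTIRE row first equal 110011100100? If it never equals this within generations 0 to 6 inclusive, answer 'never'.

Answer: never

Derivation:
Gen 0: 001100110011
Gen 1 (rule 135): 110001000100
Gen 2 (rule 18): 001010101010
Gen 3 (rule 30): 011010101011
Gen 4 (rule 158): 110010101010
Gen 5 (rule 135): 000110101010
Gen 6 (rule 18): 001000000001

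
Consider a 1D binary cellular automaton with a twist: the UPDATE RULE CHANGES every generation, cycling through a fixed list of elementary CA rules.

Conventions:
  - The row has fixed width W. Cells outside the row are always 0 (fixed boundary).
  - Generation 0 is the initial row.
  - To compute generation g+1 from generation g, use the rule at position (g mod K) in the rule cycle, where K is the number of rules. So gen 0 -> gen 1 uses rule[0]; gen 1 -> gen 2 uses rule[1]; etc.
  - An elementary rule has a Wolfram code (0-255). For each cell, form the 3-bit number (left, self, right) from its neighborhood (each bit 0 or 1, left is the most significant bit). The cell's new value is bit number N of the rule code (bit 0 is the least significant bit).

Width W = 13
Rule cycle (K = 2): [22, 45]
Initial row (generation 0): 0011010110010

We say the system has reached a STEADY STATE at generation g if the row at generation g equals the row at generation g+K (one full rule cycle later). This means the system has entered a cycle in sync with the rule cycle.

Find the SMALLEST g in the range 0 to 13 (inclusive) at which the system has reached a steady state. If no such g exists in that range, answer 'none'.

Answer: 6

Derivation:
Gen 0: 0011010110010
Gen 1 (rule 22): 0100010001111
Gen 2 (rule 45): 0101010101000
Gen 3 (rule 22): 1101010101100
Gen 4 (rule 45): 1011111111001
Gen 5 (rule 22): 1000000000111
Gen 6 (rule 45): 1011111110100
Gen 7 (rule 22): 1000000000110
Gen 8 (rule 45): 1011111110100
Gen 9 (rule 22): 1000000000110
Gen 10 (rule 45): 1011111110100
Gen 11 (rule 22): 1000000000110
Gen 12 (rule 45): 1011111110100
Gen 13 (rule 22): 1000000000110
Gen 14 (rule 45): 1011111110100
Gen 15 (rule 22): 1000000000110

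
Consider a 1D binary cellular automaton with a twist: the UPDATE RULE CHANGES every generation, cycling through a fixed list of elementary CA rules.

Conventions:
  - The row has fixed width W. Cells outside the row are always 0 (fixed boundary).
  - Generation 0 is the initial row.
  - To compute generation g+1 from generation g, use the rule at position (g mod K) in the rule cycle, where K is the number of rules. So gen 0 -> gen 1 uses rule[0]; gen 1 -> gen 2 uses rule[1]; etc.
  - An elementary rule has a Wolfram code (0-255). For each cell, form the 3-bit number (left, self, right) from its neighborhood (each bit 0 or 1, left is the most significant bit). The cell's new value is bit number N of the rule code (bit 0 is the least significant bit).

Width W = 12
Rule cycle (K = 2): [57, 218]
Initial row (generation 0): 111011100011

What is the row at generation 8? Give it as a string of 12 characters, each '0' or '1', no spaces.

Answer: 100010001111

Derivation:
Gen 0: 111011100011
Gen 1 (rule 57): 100110011010
Gen 2 (rule 218): 011111111001
Gen 3 (rule 57): 010000000100
Gen 4 (rule 218): 101000001010
Gen 5 (rule 57): 010111100101
Gen 6 (rule 218): 100111111000
Gen 7 (rule 57): 010100000111
Gen 8 (rule 218): 100010001111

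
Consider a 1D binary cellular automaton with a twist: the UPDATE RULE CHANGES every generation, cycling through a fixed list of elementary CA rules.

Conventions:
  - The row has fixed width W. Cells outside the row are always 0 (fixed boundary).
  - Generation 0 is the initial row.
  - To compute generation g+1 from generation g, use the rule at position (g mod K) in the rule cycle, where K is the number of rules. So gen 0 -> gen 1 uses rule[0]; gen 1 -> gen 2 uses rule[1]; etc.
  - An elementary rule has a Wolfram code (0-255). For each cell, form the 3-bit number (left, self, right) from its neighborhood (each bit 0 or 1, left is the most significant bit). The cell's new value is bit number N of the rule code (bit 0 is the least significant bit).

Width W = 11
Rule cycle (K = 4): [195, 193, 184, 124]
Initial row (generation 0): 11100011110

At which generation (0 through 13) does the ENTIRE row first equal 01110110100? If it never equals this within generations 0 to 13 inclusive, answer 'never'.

Gen 0: 11100011110
Gen 1 (rule 195): 01101101110
Gen 2 (rule 193): 00100100110
Gen 3 (rule 184): 00010010101
Gen 4 (rule 124): 00011011111
Gen 5 (rule 195): 11101001111
Gen 6 (rule 193): 01100000111
Gen 7 (rule 184): 01010000110
Gen 8 (rule 124): 01111000111
Gen 9 (rule 195): 10111011011
Gen 10 (rule 193): 00011001001
Gen 11 (rule 184): 00010100100
Gen 12 (rule 124): 00011110110
Gen 13 (rule 195): 11101110010

Answer: never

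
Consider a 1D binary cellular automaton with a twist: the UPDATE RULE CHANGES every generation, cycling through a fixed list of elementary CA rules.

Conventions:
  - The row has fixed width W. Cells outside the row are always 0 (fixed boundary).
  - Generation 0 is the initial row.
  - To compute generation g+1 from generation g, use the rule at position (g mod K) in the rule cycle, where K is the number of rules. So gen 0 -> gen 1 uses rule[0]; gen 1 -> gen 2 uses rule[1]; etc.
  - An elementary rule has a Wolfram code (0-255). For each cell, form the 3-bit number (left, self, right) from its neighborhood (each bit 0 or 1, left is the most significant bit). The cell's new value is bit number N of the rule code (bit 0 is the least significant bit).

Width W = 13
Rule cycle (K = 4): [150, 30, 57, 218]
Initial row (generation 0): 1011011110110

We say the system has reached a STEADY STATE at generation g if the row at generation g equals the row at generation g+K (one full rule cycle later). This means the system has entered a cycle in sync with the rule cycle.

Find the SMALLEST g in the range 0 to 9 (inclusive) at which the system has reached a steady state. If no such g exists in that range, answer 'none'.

Answer: none

Derivation:
Gen 0: 1011011110110
Gen 1 (rule 150): 1000001100001
Gen 2 (rule 30): 1100011010011
Gen 3 (rule 57): 1011010101010
Gen 4 (rule 218): 0011000000001
Gen 5 (rule 150): 0100100000011
Gen 6 (rule 30): 1111110000110
Gen 7 (rule 57): 1000001110101
Gen 8 (rule 218): 0100011110000
Gen 9 (rule 150): 1110101101000
Gen 10 (rule 30): 1000101001100
Gen 11 (rule 57): 0110010101011
Gen 12 (rule 218): 1111100000011
Gen 13 (rule 150): 0111010000100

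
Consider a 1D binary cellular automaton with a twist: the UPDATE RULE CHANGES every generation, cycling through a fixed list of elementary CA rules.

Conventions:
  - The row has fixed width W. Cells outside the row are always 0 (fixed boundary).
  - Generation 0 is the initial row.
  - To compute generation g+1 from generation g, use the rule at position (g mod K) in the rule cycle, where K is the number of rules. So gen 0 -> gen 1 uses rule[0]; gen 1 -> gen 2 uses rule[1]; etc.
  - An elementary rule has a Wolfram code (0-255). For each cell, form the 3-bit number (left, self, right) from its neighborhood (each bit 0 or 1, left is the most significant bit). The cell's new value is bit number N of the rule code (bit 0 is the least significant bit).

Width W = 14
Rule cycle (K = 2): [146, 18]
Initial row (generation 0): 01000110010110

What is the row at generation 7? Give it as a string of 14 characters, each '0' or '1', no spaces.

Answer: 10001100010000

Derivation:
Gen 0: 01000110010110
Gen 1 (rule 146): 10101001100001
Gen 2 (rule 18): 00000110010010
Gen 3 (rule 146): 00001001101101
Gen 4 (rule 18): 00010110000000
Gen 5 (rule 146): 00100001000000
Gen 6 (rule 18): 01010010100000
Gen 7 (rule 146): 10001100010000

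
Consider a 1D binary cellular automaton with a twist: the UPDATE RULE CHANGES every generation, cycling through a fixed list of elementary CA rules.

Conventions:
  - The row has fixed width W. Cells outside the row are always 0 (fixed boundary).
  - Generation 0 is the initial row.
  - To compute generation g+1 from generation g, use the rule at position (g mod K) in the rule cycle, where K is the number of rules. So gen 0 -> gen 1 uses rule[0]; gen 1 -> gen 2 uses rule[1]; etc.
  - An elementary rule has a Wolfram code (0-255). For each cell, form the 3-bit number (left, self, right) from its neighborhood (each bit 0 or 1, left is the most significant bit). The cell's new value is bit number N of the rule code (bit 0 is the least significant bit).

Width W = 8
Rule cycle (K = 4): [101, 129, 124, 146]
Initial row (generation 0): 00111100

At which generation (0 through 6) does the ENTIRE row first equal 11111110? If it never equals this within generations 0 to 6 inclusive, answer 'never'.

Answer: never

Derivation:
Gen 0: 00111100
Gen 1 (rule 101): 10000101
Gen 2 (rule 129): 00110000
Gen 3 (rule 124): 00111000
Gen 4 (rule 146): 01010100
Gen 5 (rule 101): 01111101
Gen 6 (rule 129): 00111000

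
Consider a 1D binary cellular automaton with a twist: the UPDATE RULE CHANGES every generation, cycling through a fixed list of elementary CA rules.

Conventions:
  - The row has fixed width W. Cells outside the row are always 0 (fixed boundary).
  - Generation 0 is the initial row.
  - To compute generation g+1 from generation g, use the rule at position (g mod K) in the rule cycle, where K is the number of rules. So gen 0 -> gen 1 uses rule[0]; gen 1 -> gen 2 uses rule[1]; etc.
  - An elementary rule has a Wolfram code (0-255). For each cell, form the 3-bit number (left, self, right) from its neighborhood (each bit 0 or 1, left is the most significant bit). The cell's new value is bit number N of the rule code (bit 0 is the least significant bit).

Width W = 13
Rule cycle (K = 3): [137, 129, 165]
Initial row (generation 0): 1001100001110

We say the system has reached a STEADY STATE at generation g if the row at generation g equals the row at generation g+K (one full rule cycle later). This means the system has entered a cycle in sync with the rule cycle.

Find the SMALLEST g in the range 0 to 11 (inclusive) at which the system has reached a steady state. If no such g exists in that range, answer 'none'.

Gen 0: 1001100001110
Gen 1 (rule 137): 0001001101100
Gen 2 (rule 129): 1100000000001
Gen 3 (rule 165): 0001111111101
Gen 4 (rule 137): 1101111111000
Gen 5 (rule 129): 0000111110011
Gen 6 (rule 165): 1110011100000
Gen 7 (rule 137): 1100011001111
Gen 8 (rule 129): 0001000000110
Gen 9 (rule 165): 1101011110000
Gen 10 (rule 137): 1000011100111
Gen 11 (rule 129): 0011001000010
Gen 12 (rule 165): 1000001011010
Gen 13 (rule 137): 0011100010000
Gen 14 (rule 129): 1001001000111

Answer: none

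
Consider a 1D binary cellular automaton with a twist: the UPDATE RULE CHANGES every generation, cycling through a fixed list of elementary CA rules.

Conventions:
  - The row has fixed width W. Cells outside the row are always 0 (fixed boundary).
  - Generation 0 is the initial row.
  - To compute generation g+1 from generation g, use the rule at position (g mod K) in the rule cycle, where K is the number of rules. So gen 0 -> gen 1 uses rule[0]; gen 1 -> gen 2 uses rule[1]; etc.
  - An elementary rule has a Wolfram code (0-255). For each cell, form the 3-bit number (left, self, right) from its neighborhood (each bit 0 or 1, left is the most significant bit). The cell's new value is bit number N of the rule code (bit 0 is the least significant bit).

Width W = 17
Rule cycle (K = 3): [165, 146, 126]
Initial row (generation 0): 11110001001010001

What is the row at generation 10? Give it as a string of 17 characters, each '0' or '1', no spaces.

Gen 0: 11110001001010001
Gen 1 (rule 165): 01100101001110101
Gen 2 (rule 146): 10011000110100000
Gen 3 (rule 126): 11111101111110000
Gen 4 (rule 165): 01111010111100111
Gen 5 (rule 146): 10110000011011010
Gen 6 (rule 126): 11111000111111111
Gen 7 (rule 165): 01110010011111110
Gen 8 (rule 146): 10101101101111101
Gen 9 (rule 126): 11111111111000111
Gen 10 (rule 165): 01111111110010010

Answer: 01111111110010010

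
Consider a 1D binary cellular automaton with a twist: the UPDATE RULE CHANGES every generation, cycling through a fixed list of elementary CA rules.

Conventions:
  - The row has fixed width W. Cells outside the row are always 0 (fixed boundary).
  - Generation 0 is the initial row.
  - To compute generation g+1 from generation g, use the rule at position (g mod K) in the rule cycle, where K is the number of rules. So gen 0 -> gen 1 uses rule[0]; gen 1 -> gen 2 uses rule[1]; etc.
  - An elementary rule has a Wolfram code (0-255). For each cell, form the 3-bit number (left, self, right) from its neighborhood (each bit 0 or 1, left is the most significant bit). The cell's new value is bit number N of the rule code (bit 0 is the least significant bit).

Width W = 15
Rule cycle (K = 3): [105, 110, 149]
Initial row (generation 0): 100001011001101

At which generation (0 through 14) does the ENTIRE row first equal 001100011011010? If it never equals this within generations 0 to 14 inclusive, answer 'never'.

Gen 0: 100001011001101
Gen 1 (rule 105): 001100111001110
Gen 2 (rule 110): 011101101011010
Gen 3 (rule 149): 001000001000011
Gen 4 (rule 105): 100011100011011
Gen 5 (rule 110): 100110100111111
Gen 6 (rule 149): 110000110011110
Gen 7 (rule 105): 110110110010010
Gen 8 (rule 110): 111111110110110
Gen 9 (rule 149): 011111100000001
Gen 10 (rule 105): 010000101111100
Gen 11 (rule 110): 110001111000100
Gen 12 (rule 149): 001100110110111
Gen 13 (rule 105): 101100111111101
Gen 14 (rule 110): 111101100000111

Answer: never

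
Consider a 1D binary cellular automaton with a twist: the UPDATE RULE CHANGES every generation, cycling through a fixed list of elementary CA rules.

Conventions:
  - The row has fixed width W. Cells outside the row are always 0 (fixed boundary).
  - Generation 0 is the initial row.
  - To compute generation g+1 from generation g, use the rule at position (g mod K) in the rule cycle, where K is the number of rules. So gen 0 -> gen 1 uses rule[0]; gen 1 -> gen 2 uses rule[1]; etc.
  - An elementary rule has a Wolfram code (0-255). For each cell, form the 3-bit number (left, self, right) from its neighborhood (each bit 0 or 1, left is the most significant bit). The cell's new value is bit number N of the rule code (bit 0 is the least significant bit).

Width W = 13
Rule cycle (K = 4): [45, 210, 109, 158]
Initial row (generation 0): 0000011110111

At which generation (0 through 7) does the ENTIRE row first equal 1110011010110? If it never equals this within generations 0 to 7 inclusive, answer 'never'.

Gen 0: 0000011110111
Gen 1 (rule 45): 1111010001100
Gen 2 (rule 210): 0111001010110
Gen 3 (rule 109): 0101001111110
Gen 4 (rule 158): 1101111111101
Gen 5 (rule 45): 1011000000011
Gen 6 (rule 210): 0001100000101
Gen 7 (rule 109): 1101101110111

Answer: never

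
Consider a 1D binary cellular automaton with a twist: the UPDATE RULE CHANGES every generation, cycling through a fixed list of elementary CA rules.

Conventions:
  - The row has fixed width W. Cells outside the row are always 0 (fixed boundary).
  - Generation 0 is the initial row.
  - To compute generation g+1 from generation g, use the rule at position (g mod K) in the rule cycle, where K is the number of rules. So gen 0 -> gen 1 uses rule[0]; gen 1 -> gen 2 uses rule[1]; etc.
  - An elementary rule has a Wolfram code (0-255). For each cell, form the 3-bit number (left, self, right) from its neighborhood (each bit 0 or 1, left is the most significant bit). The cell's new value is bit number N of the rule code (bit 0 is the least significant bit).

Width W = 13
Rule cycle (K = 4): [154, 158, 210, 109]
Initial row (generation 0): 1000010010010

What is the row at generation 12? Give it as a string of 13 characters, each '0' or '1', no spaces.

Answer: 0100001110101

Derivation:
Gen 0: 1000010010010
Gen 1 (rule 154): 0100101101101
Gen 2 (rule 158): 1111101001001
Gen 3 (rule 210): 0111100110110
Gen 4 (rule 109): 0100100111110
Gen 5 (rule 154): 1011011111101
Gen 6 (rule 158): 1010011111001
Gen 7 (rule 210): 0001101111110
Gen 8 (rule 109): 1101111000010
Gen 9 (rule 154): 1001110100101
Gen 10 (rule 158): 1111100111101
Gen 11 (rule 210): 0111111011100
Gen 12 (rule 109): 0100001110101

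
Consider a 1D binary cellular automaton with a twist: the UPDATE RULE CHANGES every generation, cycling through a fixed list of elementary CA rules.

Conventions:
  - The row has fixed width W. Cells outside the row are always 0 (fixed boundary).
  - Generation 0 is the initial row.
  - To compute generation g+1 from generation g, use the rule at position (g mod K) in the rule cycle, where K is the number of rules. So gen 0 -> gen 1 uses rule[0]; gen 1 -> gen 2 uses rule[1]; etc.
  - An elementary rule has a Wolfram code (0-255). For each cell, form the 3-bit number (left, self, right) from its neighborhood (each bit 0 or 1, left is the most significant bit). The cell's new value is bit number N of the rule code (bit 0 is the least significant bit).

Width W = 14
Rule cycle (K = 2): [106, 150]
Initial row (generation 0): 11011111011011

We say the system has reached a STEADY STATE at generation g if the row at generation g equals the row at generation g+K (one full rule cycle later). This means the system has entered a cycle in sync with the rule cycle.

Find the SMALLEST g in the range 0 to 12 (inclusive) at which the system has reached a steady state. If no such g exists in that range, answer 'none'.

Answer: none

Derivation:
Gen 0: 11011111011011
Gen 1 (rule 106): 11110001111111
Gen 2 (rule 150): 01101010111110
Gen 3 (rule 106): 11110101100010
Gen 4 (rule 150): 01100100010111
Gen 5 (rule 106): 11101000101101
Gen 6 (rule 150): 01001101100001
Gen 7 (rule 106): 10011111100010
Gen 8 (rule 150): 11101111010111
Gen 9 (rule 106): 10111001101101
Gen 10 (rule 150): 10010110000001
Gen 11 (rule 106): 00101110000010
Gen 12 (rule 150): 01100101000111
Gen 13 (rule 106): 11101010001101
Gen 14 (rule 150): 01001011010001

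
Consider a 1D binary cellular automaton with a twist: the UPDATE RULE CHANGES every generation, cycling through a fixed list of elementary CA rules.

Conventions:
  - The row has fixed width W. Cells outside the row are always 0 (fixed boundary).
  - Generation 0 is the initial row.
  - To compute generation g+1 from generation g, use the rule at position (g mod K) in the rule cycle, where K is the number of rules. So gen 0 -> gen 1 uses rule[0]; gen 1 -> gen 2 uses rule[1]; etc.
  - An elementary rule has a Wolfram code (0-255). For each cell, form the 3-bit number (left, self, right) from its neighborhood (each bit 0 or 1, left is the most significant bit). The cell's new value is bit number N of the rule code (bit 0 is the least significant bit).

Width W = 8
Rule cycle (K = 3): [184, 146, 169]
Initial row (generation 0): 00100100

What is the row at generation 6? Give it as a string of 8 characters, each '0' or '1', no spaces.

Gen 0: 00100100
Gen 1 (rule 184): 00010010
Gen 2 (rule 146): 00101101
Gen 3 (rule 169): 10011010
Gen 4 (rule 184): 01010101
Gen 5 (rule 146): 10000000
Gen 6 (rule 169): 00111111

Answer: 00111111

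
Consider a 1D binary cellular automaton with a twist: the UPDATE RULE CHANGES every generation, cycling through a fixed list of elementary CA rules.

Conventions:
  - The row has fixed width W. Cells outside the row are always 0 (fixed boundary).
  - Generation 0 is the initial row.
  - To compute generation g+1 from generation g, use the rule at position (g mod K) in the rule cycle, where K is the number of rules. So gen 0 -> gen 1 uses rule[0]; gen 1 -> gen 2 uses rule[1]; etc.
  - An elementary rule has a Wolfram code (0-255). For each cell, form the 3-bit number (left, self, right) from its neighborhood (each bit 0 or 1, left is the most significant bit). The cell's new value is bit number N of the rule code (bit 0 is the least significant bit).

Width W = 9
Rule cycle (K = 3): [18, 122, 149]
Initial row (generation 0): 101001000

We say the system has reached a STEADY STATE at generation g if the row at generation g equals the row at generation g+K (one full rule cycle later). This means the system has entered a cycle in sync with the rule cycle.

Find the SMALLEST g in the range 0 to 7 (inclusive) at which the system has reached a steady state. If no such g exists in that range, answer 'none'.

Answer: 7

Derivation:
Gen 0: 101001000
Gen 1 (rule 18): 000110100
Gen 2 (rule 122): 001111010
Gen 3 (rule 149): 100110011
Gen 4 (rule 18): 011001100
Gen 5 (rule 122): 111111110
Gen 6 (rule 149): 011111101
Gen 7 (rule 18): 100000000
Gen 8 (rule 122): 010000000
Gen 9 (rule 149): 011111111
Gen 10 (rule 18): 100000000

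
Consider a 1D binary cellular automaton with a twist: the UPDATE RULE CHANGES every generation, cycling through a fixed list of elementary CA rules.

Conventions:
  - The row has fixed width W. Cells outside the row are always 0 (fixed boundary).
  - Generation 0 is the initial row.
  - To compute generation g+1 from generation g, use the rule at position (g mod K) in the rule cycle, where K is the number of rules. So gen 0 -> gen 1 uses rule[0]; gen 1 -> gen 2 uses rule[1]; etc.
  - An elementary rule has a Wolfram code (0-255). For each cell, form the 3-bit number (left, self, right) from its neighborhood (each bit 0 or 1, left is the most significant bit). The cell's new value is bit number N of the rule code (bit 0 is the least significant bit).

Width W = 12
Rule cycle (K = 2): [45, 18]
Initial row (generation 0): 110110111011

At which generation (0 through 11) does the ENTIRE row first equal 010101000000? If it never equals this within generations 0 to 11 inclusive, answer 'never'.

Answer: never

Derivation:
Gen 0: 110110111011
Gen 1 (rule 45): 101101100110
Gen 2 (rule 18): 000000011001
Gen 3 (rule 45): 111111010001
Gen 4 (rule 18): 000000001010
Gen 5 (rule 45): 111111101110
Gen 6 (rule 18): 000000000001
Gen 7 (rule 45): 111111111101
Gen 8 (rule 18): 000000000000
Gen 9 (rule 45): 111111111111
Gen 10 (rule 18): 000000000000
Gen 11 (rule 45): 111111111111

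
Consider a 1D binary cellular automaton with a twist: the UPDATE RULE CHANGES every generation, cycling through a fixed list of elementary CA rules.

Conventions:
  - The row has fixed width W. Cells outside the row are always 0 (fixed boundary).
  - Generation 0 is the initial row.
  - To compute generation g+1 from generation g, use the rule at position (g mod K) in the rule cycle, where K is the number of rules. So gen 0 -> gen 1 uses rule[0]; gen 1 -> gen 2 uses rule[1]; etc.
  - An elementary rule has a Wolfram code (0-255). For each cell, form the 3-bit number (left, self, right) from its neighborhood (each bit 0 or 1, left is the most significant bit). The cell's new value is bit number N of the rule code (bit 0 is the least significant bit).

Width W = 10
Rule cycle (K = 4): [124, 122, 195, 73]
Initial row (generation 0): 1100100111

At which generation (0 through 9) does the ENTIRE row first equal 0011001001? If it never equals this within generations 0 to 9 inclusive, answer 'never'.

Gen 0: 1100100111
Gen 1 (rule 124): 1110110101
Gen 2 (rule 122): 1011111010
Gen 3 (rule 195): 0001111000
Gen 4 (rule 73): 1101001011
Gen 5 (rule 124): 1111101111
Gen 6 (rule 122): 1000111001
Gen 7 (rule 195): 0011011010
Gen 8 (rule 73): 1011011000
Gen 9 (rule 124): 1111111100

Answer: never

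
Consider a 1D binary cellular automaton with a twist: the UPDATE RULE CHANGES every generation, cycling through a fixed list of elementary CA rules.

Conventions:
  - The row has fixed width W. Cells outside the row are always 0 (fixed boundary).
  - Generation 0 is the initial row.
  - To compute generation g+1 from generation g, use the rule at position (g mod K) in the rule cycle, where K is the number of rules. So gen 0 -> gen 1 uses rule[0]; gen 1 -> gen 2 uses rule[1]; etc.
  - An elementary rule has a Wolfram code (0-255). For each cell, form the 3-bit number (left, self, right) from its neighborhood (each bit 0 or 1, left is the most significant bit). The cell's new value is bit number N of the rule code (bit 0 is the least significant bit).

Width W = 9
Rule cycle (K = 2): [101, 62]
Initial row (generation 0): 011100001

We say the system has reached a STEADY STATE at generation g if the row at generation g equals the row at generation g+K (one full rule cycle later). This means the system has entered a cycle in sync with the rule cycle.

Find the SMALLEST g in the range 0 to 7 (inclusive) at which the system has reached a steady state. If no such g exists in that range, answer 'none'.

Answer: 7

Derivation:
Gen 0: 011100001
Gen 1 (rule 101): 000101101
Gen 2 (rule 62): 001111011
Gen 3 (rule 101): 100001101
Gen 4 (rule 62): 110011011
Gen 5 (rule 101): 010001101
Gen 6 (rule 62): 111011011
Gen 7 (rule 101): 001101101
Gen 8 (rule 62): 011011011
Gen 9 (rule 101): 001101101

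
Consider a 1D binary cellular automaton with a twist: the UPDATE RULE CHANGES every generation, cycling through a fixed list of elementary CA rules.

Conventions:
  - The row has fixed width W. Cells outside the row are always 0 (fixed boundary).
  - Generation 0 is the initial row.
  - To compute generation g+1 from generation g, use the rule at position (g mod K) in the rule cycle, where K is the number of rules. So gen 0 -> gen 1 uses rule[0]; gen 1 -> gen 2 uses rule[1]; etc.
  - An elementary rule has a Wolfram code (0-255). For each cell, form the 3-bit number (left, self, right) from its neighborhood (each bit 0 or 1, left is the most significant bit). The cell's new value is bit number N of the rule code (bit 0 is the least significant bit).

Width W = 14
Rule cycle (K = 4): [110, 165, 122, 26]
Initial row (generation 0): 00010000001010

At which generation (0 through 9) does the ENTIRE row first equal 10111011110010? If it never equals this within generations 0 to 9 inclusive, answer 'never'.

Gen 0: 00010000001010
Gen 1 (rule 110): 00110000011110
Gen 2 (rule 165): 10000111001100
Gen 3 (rule 122): 01001101111110
Gen 4 (rule 26): 10111001000001
Gen 5 (rule 110): 11101011000011
Gen 6 (rule 165): 01011100011000
Gen 7 (rule 122): 10110110111100
Gen 8 (rule 26): 00100100100010
Gen 9 (rule 110): 01101101100110

Answer: never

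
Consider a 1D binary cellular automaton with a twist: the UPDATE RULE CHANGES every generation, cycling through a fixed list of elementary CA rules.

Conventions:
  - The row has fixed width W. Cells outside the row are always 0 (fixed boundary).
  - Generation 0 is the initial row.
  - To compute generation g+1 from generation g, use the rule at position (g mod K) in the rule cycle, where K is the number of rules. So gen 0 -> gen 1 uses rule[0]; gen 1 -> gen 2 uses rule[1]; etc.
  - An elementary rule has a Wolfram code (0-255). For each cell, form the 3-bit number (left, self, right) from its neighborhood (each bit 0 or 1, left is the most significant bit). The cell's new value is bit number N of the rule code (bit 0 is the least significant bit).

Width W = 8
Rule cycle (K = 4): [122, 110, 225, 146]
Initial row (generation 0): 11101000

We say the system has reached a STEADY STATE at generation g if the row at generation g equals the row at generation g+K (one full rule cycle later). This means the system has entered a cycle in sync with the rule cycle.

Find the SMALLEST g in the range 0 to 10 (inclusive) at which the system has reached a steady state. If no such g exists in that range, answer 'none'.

Gen 0: 11101000
Gen 1 (rule 122): 10110100
Gen 2 (rule 110): 11111100
Gen 3 (rule 225): 01111101
Gen 4 (rule 146): 10111000
Gen 5 (rule 122): 01101100
Gen 6 (rule 110): 11111100
Gen 7 (rule 225): 01111101
Gen 8 (rule 146): 10111000
Gen 9 (rule 122): 01101100
Gen 10 (rule 110): 11111100
Gen 11 (rule 225): 01111101
Gen 12 (rule 146): 10111000
Gen 13 (rule 122): 01101100
Gen 14 (rule 110): 11111100

Answer: 2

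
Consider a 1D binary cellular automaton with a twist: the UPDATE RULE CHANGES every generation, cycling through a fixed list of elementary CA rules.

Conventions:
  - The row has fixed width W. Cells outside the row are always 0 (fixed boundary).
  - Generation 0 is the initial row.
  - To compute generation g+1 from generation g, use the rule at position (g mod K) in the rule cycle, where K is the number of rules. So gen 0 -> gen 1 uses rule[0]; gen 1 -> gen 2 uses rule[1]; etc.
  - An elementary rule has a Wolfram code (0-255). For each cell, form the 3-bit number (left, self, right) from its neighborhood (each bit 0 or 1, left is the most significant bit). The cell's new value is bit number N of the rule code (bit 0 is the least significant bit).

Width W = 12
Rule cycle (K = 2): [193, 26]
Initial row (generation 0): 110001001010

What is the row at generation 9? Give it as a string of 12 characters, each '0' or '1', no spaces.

Gen 0: 110001001010
Gen 1 (rule 193): 010100000000
Gen 2 (rule 26): 100010000000
Gen 3 (rule 193): 001000111111
Gen 4 (rule 26): 010101100000
Gen 5 (rule 193): 000000101111
Gen 6 (rule 26): 000001001000
Gen 7 (rule 193): 111100000011
Gen 8 (rule 26): 100010000110
Gen 9 (rule 193): 001000110010

Answer: 001000110010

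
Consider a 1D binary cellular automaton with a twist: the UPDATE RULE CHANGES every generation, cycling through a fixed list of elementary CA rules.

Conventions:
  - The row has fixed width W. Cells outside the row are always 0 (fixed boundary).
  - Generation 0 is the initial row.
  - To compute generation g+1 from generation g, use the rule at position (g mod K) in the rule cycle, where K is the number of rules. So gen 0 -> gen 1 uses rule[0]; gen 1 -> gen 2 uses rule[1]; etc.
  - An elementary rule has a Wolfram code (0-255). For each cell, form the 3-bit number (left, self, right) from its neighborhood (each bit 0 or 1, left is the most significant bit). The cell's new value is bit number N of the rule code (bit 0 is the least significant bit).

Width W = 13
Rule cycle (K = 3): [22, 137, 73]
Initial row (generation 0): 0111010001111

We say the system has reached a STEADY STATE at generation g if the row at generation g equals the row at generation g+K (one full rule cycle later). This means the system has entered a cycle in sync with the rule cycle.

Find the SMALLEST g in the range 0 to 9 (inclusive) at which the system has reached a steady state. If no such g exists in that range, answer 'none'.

Answer: none

Derivation:
Gen 0: 0111010001111
Gen 1 (rule 22): 1000011010000
Gen 2 (rule 137): 0011010000111
Gen 3 (rule 73): 1011000110101
Gen 4 (rule 22): 1000101000101
Gen 5 (rule 137): 0010000010000
Gen 6 (rule 73): 1000111000111
Gen 7 (rule 22): 1101000101000
Gen 8 (rule 137): 1000010000011
Gen 9 (rule 73): 0011000111011
Gen 10 (rule 22): 0100101000000
Gen 11 (rule 137): 0000000011111
Gen 12 (rule 73): 1111111010001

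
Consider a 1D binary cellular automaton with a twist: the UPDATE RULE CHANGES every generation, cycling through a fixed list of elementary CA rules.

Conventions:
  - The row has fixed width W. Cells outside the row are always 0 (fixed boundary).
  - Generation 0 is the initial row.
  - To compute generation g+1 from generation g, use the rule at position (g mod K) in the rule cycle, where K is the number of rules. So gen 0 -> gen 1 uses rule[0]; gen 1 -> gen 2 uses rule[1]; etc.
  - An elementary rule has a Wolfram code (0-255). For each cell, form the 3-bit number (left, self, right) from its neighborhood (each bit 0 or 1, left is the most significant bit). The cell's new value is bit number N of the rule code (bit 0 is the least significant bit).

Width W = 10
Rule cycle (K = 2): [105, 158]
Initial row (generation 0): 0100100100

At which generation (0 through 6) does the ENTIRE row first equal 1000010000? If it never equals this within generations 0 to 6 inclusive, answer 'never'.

Gen 0: 0100100100
Gen 1 (rule 105): 0000000001
Gen 2 (rule 158): 0000000011
Gen 3 (rule 105): 1111111011
Gen 4 (rule 158): 1111110010
Gen 5 (rule 105): 1000010000
Gen 6 (rule 158): 1100111000

Answer: 5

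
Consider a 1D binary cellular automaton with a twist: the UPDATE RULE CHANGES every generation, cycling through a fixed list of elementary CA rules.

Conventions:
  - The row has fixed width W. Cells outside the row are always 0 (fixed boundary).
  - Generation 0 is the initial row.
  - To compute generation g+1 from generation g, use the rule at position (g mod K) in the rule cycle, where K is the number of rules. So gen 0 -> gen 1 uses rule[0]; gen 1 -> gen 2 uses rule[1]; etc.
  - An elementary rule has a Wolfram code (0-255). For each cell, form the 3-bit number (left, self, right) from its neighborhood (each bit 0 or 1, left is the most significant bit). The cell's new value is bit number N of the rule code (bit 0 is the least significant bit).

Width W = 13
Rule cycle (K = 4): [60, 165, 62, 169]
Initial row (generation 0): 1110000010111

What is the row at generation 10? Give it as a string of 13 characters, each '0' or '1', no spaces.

Answer: 1101000000000

Derivation:
Gen 0: 1110000010111
Gen 1 (rule 60): 1001000011100
Gen 2 (rule 165): 1001011001001
Gen 3 (rule 62): 1111110111111
Gen 4 (rule 169): 1111101111110
Gen 5 (rule 60): 1000011000001
Gen 6 (rule 165): 1011000011101
Gen 7 (rule 62): 1110100110011
Gen 8 (rule 169): 1101000100010
Gen 9 (rule 60): 1011100110011
Gen 10 (rule 165): 1101000000000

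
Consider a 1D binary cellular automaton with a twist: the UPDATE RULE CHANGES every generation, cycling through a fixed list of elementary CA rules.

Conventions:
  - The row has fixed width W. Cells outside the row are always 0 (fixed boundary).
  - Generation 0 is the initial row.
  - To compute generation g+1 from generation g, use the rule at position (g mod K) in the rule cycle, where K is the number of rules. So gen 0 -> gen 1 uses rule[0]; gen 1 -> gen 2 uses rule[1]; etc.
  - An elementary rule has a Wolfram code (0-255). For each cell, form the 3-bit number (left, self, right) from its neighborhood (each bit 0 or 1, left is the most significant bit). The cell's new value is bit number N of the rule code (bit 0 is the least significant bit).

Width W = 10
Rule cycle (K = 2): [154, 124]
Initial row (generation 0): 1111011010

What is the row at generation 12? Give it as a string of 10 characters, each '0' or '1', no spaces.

Gen 0: 1111011010
Gen 1 (rule 154): 1110010001
Gen 2 (rule 124): 1011011001
Gen 3 (rule 154): 0010010110
Gen 4 (rule 124): 0011011111
Gen 5 (rule 154): 0110011110
Gen 6 (rule 124): 0111010011
Gen 7 (rule 154): 1110001110
Gen 8 (rule 124): 1011001011
Gen 9 (rule 154): 0010110010
Gen 10 (rule 124): 0011111011
Gen 11 (rule 154): 0111110010
Gen 12 (rule 124): 0100011011

Answer: 0100011011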